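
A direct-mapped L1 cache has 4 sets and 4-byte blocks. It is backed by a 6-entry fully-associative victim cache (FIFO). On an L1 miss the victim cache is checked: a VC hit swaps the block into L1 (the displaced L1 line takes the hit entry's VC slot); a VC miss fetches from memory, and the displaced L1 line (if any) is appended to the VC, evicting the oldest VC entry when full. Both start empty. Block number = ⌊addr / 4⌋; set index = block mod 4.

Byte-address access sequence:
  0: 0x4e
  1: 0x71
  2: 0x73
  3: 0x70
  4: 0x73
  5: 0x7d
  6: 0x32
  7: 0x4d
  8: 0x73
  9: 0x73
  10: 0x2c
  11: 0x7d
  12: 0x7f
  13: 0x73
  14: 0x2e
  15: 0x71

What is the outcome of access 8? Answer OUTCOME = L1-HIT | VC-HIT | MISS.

  [0] addr=0x4e blk=19 s=3: MISS | VC []
  [1] addr=0x71 blk=28 s=0: MISS | VC []
  [2] addr=0x73 blk=28 s=0: L1-HIT | VC []
  [3] addr=0x70 blk=28 s=0: L1-HIT | VC []
  [4] addr=0x73 blk=28 s=0: L1-HIT | VC []
  [5] addr=0x7d blk=31 s=3: MISS | VC [19]
  [6] addr=0x32 blk=12 s=0: MISS | VC [19, 28]
  [7] addr=0x4d blk=19 s=3: VC-HIT | VC [31, 28]
  [8] addr=0x73 blk=28 s=0: VC-HIT | VC [31, 12]
  [9] addr=0x73 blk=28 s=0: L1-HIT | VC [31, 12]
  [10] addr=0x2c blk=11 s=3: MISS | VC [31, 12, 19]
  [11] addr=0x7d blk=31 s=3: VC-HIT | VC [11, 12, 19]
  [12] addr=0x7f blk=31 s=3: L1-HIT | VC [11, 12, 19]
  [13] addr=0x73 blk=28 s=0: L1-HIT | VC [11, 12, 19]
  [14] addr=0x2e blk=11 s=3: VC-HIT | VC [31, 12, 19]
  [15] addr=0x71 blk=28 s=0: L1-HIT | VC [31, 12, 19]

OUTCOME = VC-HIT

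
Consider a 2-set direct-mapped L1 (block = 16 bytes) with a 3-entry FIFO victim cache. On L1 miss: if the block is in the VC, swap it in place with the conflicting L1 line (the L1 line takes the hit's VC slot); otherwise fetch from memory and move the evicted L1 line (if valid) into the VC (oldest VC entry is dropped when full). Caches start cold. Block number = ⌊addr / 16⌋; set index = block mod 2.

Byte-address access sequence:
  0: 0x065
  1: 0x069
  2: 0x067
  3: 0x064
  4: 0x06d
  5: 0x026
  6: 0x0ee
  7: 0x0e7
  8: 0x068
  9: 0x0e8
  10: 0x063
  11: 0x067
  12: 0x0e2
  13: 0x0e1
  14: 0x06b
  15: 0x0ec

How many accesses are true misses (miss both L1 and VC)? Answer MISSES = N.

#0 0x65→b6/s0 MISS; vc=[]
#1 0x69→b6/s0 L1-HIT; vc=[]
#2 0x67→b6/s0 L1-HIT; vc=[]
#3 0x64→b6/s0 L1-HIT; vc=[]
#4 0x6d→b6/s0 L1-HIT; vc=[]
#5 0x26→b2/s0 MISS; vc=[6]
#6 0xee→b14/s0 MISS; vc=[6,2]
#7 0xe7→b14/s0 L1-HIT; vc=[6,2]
#8 0x68→b6/s0 VC-HIT; vc=[14,2]
#9 0xe8→b14/s0 VC-HIT; vc=[6,2]
#10 0x63→b6/s0 VC-HIT; vc=[14,2]
#11 0x67→b6/s0 L1-HIT; vc=[14,2]
#12 0xe2→b14/s0 VC-HIT; vc=[6,2]
#13 0xe1→b14/s0 L1-HIT; vc=[6,2]
#14 0x6b→b6/s0 VC-HIT; vc=[14,2]
#15 0xec→b14/s0 VC-HIT; vc=[6,2]

MISSES = 3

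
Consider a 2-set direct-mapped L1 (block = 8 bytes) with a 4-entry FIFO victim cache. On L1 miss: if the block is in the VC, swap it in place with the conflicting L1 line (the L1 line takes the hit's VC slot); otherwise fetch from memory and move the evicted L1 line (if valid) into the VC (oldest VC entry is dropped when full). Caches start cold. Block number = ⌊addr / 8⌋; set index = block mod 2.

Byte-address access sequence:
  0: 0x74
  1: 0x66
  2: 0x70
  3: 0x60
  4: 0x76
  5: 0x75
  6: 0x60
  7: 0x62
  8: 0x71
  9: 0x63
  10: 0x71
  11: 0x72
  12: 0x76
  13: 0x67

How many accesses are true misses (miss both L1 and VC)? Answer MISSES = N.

  [0] addr=0x74 blk=14 s=0: MISS | VC []
  [1] addr=0x66 blk=12 s=0: MISS | VC [14]
  [2] addr=0x70 blk=14 s=0: VC-HIT | VC [12]
  [3] addr=0x60 blk=12 s=0: VC-HIT | VC [14]
  [4] addr=0x76 blk=14 s=0: VC-HIT | VC [12]
  [5] addr=0x75 blk=14 s=0: L1-HIT | VC [12]
  [6] addr=0x60 blk=12 s=0: VC-HIT | VC [14]
  [7] addr=0x62 blk=12 s=0: L1-HIT | VC [14]
  [8] addr=0x71 blk=14 s=0: VC-HIT | VC [12]
  [9] addr=0x63 blk=12 s=0: VC-HIT | VC [14]
  [10] addr=0x71 blk=14 s=0: VC-HIT | VC [12]
  [11] addr=0x72 blk=14 s=0: L1-HIT | VC [12]
  [12] addr=0x76 blk=14 s=0: L1-HIT | VC [12]
  [13] addr=0x67 blk=12 s=0: VC-HIT | VC [14]

MISSES = 2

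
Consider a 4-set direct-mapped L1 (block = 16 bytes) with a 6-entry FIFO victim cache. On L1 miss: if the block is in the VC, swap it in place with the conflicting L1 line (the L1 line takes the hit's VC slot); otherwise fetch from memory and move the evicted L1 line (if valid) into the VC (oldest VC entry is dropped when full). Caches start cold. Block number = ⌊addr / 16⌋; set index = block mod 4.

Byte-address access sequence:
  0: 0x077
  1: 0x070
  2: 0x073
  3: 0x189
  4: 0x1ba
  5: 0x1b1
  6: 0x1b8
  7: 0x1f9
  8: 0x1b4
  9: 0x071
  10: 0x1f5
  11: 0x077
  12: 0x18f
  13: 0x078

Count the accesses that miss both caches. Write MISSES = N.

MISSES = 4

0: 0x77 (blk 7, set 3) → MISS  vc=[]
1: 0x70 (blk 7, set 3) → L1-HIT  vc=[]
2: 0x73 (blk 7, set 3) → L1-HIT  vc=[]
3: 0x189 (blk 24, set 0) → MISS  vc=[]
4: 0x1ba (blk 27, set 3) → MISS  vc=[7]
5: 0x1b1 (blk 27, set 3) → L1-HIT  vc=[7]
6: 0x1b8 (blk 27, set 3) → L1-HIT  vc=[7]
7: 0x1f9 (blk 31, set 3) → MISS  vc=[7, 27]
8: 0x1b4 (blk 27, set 3) → VC-HIT  vc=[7, 31]
9: 0x71 (blk 7, set 3) → VC-HIT  vc=[27, 31]
10: 0x1f5 (blk 31, set 3) → VC-HIT  vc=[27, 7]
11: 0x77 (blk 7, set 3) → VC-HIT  vc=[27, 31]
12: 0x18f (blk 24, set 0) → L1-HIT  vc=[27, 31]
13: 0x78 (blk 7, set 3) → L1-HIT  vc=[27, 31]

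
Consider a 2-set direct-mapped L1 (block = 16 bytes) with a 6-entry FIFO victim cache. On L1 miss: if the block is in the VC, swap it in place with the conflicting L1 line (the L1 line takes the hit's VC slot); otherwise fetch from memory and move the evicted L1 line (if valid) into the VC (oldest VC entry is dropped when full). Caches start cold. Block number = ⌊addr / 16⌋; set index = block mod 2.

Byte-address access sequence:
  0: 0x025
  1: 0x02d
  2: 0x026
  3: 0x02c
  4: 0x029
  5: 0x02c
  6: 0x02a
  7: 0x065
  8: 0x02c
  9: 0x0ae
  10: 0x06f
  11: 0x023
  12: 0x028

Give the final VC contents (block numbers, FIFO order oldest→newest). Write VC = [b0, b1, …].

#0 0x25→b2/s0 MISS; vc=[]
#1 0x2d→b2/s0 L1-HIT; vc=[]
#2 0x26→b2/s0 L1-HIT; vc=[]
#3 0x2c→b2/s0 L1-HIT; vc=[]
#4 0x29→b2/s0 L1-HIT; vc=[]
#5 0x2c→b2/s0 L1-HIT; vc=[]
#6 0x2a→b2/s0 L1-HIT; vc=[]
#7 0x65→b6/s0 MISS; vc=[2]
#8 0x2c→b2/s0 VC-HIT; vc=[6]
#9 0xae→b10/s0 MISS; vc=[6,2]
#10 0x6f→b6/s0 VC-HIT; vc=[10,2]
#11 0x23→b2/s0 VC-HIT; vc=[10,6]
#12 0x28→b2/s0 L1-HIT; vc=[10,6]

VC = [10, 6]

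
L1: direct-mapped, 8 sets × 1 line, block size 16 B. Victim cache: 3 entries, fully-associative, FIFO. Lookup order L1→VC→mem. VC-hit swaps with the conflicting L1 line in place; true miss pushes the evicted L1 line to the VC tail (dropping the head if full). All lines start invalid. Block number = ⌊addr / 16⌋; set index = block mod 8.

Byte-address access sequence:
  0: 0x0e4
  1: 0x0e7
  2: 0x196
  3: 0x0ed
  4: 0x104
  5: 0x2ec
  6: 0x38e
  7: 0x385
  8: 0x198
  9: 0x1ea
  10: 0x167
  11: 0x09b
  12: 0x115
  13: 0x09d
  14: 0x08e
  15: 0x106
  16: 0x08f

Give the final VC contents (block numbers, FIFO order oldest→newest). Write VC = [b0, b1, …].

  [0] addr=0xe4 blk=14 s=6: MISS | VC []
  [1] addr=0xe7 blk=14 s=6: L1-HIT | VC []
  [2] addr=0x196 blk=25 s=1: MISS | VC []
  [3] addr=0xed blk=14 s=6: L1-HIT | VC []
  [4] addr=0x104 blk=16 s=0: MISS | VC []
  [5] addr=0x2ec blk=46 s=6: MISS | VC [14]
  [6] addr=0x38e blk=56 s=0: MISS | VC [14, 16]
  [7] addr=0x385 blk=56 s=0: L1-HIT | VC [14, 16]
  [8] addr=0x198 blk=25 s=1: L1-HIT | VC [14, 16]
  [9] addr=0x1ea blk=30 s=6: MISS | VC [14, 16, 46]
  [10] addr=0x167 blk=22 s=6: MISS | VC [16, 46, 30]
  [11] addr=0x9b blk=9 s=1: MISS | VC [46, 30, 25]
  [12] addr=0x115 blk=17 s=1: MISS | VC [30, 25, 9]
  [13] addr=0x9d blk=9 s=1: VC-HIT | VC [30, 25, 17]
  [14] addr=0x8e blk=8 s=0: MISS | VC [25, 17, 56]
  [15] addr=0x106 blk=16 s=0: MISS | VC [17, 56, 8]
  [16] addr=0x8f blk=8 s=0: VC-HIT | VC [17, 56, 16]

VC = [17, 56, 16]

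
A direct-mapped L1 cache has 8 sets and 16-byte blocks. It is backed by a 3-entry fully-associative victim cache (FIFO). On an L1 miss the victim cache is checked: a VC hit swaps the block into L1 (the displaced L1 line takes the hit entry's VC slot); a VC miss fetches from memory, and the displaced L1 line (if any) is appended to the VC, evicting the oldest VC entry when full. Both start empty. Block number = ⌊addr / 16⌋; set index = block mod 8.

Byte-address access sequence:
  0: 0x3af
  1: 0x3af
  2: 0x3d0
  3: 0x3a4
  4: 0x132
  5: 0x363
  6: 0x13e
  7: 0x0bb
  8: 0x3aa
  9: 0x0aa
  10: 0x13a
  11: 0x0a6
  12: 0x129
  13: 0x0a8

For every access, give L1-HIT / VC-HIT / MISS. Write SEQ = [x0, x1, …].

SEQ = [MISS, L1-HIT, MISS, L1-HIT, MISS, MISS, L1-HIT, MISS, L1-HIT, MISS, VC-HIT, L1-HIT, MISS, VC-HIT]

  [0] addr=0x3af blk=58 s=2: MISS | VC []
  [1] addr=0x3af blk=58 s=2: L1-HIT | VC []
  [2] addr=0x3d0 blk=61 s=5: MISS | VC []
  [3] addr=0x3a4 blk=58 s=2: L1-HIT | VC []
  [4] addr=0x132 blk=19 s=3: MISS | VC []
  [5] addr=0x363 blk=54 s=6: MISS | VC []
  [6] addr=0x13e blk=19 s=3: L1-HIT | VC []
  [7] addr=0xbb blk=11 s=3: MISS | VC [19]
  [8] addr=0x3aa blk=58 s=2: L1-HIT | VC [19]
  [9] addr=0xaa blk=10 s=2: MISS | VC [19, 58]
  [10] addr=0x13a blk=19 s=3: VC-HIT | VC [11, 58]
  [11] addr=0xa6 blk=10 s=2: L1-HIT | VC [11, 58]
  [12] addr=0x129 blk=18 s=2: MISS | VC [11, 58, 10]
  [13] addr=0xa8 blk=10 s=2: VC-HIT | VC [11, 58, 18]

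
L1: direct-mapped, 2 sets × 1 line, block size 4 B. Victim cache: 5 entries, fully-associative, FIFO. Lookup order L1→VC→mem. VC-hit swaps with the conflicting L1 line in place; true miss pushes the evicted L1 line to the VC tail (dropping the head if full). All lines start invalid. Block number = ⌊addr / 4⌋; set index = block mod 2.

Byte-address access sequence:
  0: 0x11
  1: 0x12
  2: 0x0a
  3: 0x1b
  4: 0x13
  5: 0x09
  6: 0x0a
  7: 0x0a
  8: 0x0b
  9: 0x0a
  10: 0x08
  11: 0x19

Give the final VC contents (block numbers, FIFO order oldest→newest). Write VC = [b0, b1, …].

VC = [2, 4]

  [0] addr=0x11 blk=4 s=0: MISS | VC []
  [1] addr=0x12 blk=4 s=0: L1-HIT | VC []
  [2] addr=0xa blk=2 s=0: MISS | VC [4]
  [3] addr=0x1b blk=6 s=0: MISS | VC [4, 2]
  [4] addr=0x13 blk=4 s=0: VC-HIT | VC [6, 2]
  [5] addr=0x9 blk=2 s=0: VC-HIT | VC [6, 4]
  [6] addr=0xa blk=2 s=0: L1-HIT | VC [6, 4]
  [7] addr=0xa blk=2 s=0: L1-HIT | VC [6, 4]
  [8] addr=0xb blk=2 s=0: L1-HIT | VC [6, 4]
  [9] addr=0xa blk=2 s=0: L1-HIT | VC [6, 4]
  [10] addr=0x8 blk=2 s=0: L1-HIT | VC [6, 4]
  [11] addr=0x19 blk=6 s=0: VC-HIT | VC [2, 4]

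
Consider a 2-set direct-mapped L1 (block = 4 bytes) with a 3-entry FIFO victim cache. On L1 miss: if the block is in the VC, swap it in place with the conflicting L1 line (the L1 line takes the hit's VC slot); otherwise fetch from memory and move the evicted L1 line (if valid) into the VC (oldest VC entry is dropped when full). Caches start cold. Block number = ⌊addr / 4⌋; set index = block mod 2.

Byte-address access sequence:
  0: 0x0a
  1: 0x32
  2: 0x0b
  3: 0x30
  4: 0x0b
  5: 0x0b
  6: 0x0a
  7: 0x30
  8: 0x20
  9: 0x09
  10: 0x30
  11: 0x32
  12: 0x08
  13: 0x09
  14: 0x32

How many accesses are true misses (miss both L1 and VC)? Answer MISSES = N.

MISSES = 3

0: 0xa (blk 2, set 0) → MISS  vc=[]
1: 0x32 (blk 12, set 0) → MISS  vc=[2]
2: 0xb (blk 2, set 0) → VC-HIT  vc=[12]
3: 0x30 (blk 12, set 0) → VC-HIT  vc=[2]
4: 0xb (blk 2, set 0) → VC-HIT  vc=[12]
5: 0xb (blk 2, set 0) → L1-HIT  vc=[12]
6: 0xa (blk 2, set 0) → L1-HIT  vc=[12]
7: 0x30 (blk 12, set 0) → VC-HIT  vc=[2]
8: 0x20 (blk 8, set 0) → MISS  vc=[2, 12]
9: 0x9 (blk 2, set 0) → VC-HIT  vc=[8, 12]
10: 0x30 (blk 12, set 0) → VC-HIT  vc=[8, 2]
11: 0x32 (blk 12, set 0) → L1-HIT  vc=[8, 2]
12: 0x8 (blk 2, set 0) → VC-HIT  vc=[8, 12]
13: 0x9 (blk 2, set 0) → L1-HIT  vc=[8, 12]
14: 0x32 (blk 12, set 0) → VC-HIT  vc=[8, 2]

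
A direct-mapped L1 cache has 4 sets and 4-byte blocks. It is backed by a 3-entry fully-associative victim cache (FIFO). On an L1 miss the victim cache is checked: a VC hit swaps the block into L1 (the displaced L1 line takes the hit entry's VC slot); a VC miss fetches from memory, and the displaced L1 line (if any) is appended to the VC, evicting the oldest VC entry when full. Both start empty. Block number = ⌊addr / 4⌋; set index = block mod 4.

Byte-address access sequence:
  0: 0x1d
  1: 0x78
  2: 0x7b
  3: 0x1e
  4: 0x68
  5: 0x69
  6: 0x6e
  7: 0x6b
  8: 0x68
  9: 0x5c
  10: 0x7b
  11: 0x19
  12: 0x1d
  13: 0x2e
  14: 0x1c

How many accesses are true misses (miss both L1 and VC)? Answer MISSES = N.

MISSES = 7

  [0] addr=0x1d blk=7 s=3: MISS | VC []
  [1] addr=0x78 blk=30 s=2: MISS | VC []
  [2] addr=0x7b blk=30 s=2: L1-HIT | VC []
  [3] addr=0x1e blk=7 s=3: L1-HIT | VC []
  [4] addr=0x68 blk=26 s=2: MISS | VC [30]
  [5] addr=0x69 blk=26 s=2: L1-HIT | VC [30]
  [6] addr=0x6e blk=27 s=3: MISS | VC [30, 7]
  [7] addr=0x6b blk=26 s=2: L1-HIT | VC [30, 7]
  [8] addr=0x68 blk=26 s=2: L1-HIT | VC [30, 7]
  [9] addr=0x5c blk=23 s=3: MISS | VC [30, 7, 27]
  [10] addr=0x7b blk=30 s=2: VC-HIT | VC [26, 7, 27]
  [11] addr=0x19 blk=6 s=2: MISS | VC [7, 27, 30]
  [12] addr=0x1d blk=7 s=3: VC-HIT | VC [23, 27, 30]
  [13] addr=0x2e blk=11 s=3: MISS | VC [27, 30, 7]
  [14] addr=0x1c blk=7 s=3: VC-HIT | VC [27, 30, 11]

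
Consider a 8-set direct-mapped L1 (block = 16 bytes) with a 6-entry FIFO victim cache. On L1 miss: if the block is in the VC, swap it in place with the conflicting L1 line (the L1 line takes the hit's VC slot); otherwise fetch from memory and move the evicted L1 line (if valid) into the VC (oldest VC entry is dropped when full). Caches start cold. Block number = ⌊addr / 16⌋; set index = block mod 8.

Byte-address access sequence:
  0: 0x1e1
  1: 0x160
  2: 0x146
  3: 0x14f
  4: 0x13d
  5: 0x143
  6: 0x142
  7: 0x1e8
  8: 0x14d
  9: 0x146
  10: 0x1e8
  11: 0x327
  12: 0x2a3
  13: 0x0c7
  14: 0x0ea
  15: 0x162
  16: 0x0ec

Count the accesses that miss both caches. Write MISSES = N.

MISSES = 8

#0 0x1e1→b30/s6 MISS; vc=[]
#1 0x160→b22/s6 MISS; vc=[30]
#2 0x146→b20/s4 MISS; vc=[30]
#3 0x14f→b20/s4 L1-HIT; vc=[30]
#4 0x13d→b19/s3 MISS; vc=[30]
#5 0x143→b20/s4 L1-HIT; vc=[30]
#6 0x142→b20/s4 L1-HIT; vc=[30]
#7 0x1e8→b30/s6 VC-HIT; vc=[22]
#8 0x14d→b20/s4 L1-HIT; vc=[22]
#9 0x146→b20/s4 L1-HIT; vc=[22]
#10 0x1e8→b30/s6 L1-HIT; vc=[22]
#11 0x327→b50/s2 MISS; vc=[22]
#12 0x2a3→b42/s2 MISS; vc=[22,50]
#13 0xc7→b12/s4 MISS; vc=[22,50,20]
#14 0xea→b14/s6 MISS; vc=[22,50,20,30]
#15 0x162→b22/s6 VC-HIT; vc=[14,50,20,30]
#16 0xec→b14/s6 VC-HIT; vc=[22,50,20,30]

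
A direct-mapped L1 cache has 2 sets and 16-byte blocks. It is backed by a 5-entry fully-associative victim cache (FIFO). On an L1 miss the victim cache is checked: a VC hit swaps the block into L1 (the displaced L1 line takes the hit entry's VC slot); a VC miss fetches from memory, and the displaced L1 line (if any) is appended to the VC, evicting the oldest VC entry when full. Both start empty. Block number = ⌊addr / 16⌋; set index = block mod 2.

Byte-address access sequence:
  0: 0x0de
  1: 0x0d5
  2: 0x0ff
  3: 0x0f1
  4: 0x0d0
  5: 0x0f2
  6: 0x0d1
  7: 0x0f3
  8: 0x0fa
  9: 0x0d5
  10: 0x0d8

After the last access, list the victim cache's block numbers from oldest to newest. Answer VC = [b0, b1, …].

  [0] addr=0xde blk=13 s=1: MISS | VC []
  [1] addr=0xd5 blk=13 s=1: L1-HIT | VC []
  [2] addr=0xff blk=15 s=1: MISS | VC [13]
  [3] addr=0xf1 blk=15 s=1: L1-HIT | VC [13]
  [4] addr=0xd0 blk=13 s=1: VC-HIT | VC [15]
  [5] addr=0xf2 blk=15 s=1: VC-HIT | VC [13]
  [6] addr=0xd1 blk=13 s=1: VC-HIT | VC [15]
  [7] addr=0xf3 blk=15 s=1: VC-HIT | VC [13]
  [8] addr=0xfa blk=15 s=1: L1-HIT | VC [13]
  [9] addr=0xd5 blk=13 s=1: VC-HIT | VC [15]
  [10] addr=0xd8 blk=13 s=1: L1-HIT | VC [15]

VC = [15]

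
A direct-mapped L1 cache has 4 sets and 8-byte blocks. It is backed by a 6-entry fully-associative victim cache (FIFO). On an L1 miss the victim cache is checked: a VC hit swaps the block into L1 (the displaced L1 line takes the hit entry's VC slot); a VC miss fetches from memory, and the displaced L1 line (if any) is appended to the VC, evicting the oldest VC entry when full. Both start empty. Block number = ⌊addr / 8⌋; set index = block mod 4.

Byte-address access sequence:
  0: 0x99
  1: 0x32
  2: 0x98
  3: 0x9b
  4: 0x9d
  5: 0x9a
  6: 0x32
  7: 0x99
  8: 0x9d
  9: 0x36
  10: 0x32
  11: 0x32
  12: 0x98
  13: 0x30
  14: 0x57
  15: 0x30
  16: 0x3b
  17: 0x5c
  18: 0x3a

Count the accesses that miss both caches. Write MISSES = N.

0: 0x99 (blk 19, set 3) → MISS  vc=[]
1: 0x32 (blk 6, set 2) → MISS  vc=[]
2: 0x98 (blk 19, set 3) → L1-HIT  vc=[]
3: 0x9b (blk 19, set 3) → L1-HIT  vc=[]
4: 0x9d (blk 19, set 3) → L1-HIT  vc=[]
5: 0x9a (blk 19, set 3) → L1-HIT  vc=[]
6: 0x32 (blk 6, set 2) → L1-HIT  vc=[]
7: 0x99 (blk 19, set 3) → L1-HIT  vc=[]
8: 0x9d (blk 19, set 3) → L1-HIT  vc=[]
9: 0x36 (blk 6, set 2) → L1-HIT  vc=[]
10: 0x32 (blk 6, set 2) → L1-HIT  vc=[]
11: 0x32 (blk 6, set 2) → L1-HIT  vc=[]
12: 0x98 (blk 19, set 3) → L1-HIT  vc=[]
13: 0x30 (blk 6, set 2) → L1-HIT  vc=[]
14: 0x57 (blk 10, set 2) → MISS  vc=[6]
15: 0x30 (blk 6, set 2) → VC-HIT  vc=[10]
16: 0x3b (blk 7, set 3) → MISS  vc=[10, 19]
17: 0x5c (blk 11, set 3) → MISS  vc=[10, 19, 7]
18: 0x3a (blk 7, set 3) → VC-HIT  vc=[10, 19, 11]

MISSES = 5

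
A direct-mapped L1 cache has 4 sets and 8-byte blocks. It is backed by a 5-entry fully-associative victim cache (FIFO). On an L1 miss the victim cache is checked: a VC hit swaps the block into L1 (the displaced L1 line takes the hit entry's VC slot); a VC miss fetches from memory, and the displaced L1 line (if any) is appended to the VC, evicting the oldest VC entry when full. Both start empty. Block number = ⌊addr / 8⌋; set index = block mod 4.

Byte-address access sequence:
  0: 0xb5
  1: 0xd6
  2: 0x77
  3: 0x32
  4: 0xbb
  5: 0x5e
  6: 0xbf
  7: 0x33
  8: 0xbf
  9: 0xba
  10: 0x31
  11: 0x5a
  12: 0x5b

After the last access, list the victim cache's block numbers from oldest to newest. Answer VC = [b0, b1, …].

VC = [22, 26, 14, 23]

  [0] addr=0xb5 blk=22 s=2: MISS | VC []
  [1] addr=0xd6 blk=26 s=2: MISS | VC [22]
  [2] addr=0x77 blk=14 s=2: MISS | VC [22, 26]
  [3] addr=0x32 blk=6 s=2: MISS | VC [22, 26, 14]
  [4] addr=0xbb blk=23 s=3: MISS | VC [22, 26, 14]
  [5] addr=0x5e blk=11 s=3: MISS | VC [22, 26, 14, 23]
  [6] addr=0xbf blk=23 s=3: VC-HIT | VC [22, 26, 14, 11]
  [7] addr=0x33 blk=6 s=2: L1-HIT | VC [22, 26, 14, 11]
  [8] addr=0xbf blk=23 s=3: L1-HIT | VC [22, 26, 14, 11]
  [9] addr=0xba blk=23 s=3: L1-HIT | VC [22, 26, 14, 11]
  [10] addr=0x31 blk=6 s=2: L1-HIT | VC [22, 26, 14, 11]
  [11] addr=0x5a blk=11 s=3: VC-HIT | VC [22, 26, 14, 23]
  [12] addr=0x5b blk=11 s=3: L1-HIT | VC [22, 26, 14, 23]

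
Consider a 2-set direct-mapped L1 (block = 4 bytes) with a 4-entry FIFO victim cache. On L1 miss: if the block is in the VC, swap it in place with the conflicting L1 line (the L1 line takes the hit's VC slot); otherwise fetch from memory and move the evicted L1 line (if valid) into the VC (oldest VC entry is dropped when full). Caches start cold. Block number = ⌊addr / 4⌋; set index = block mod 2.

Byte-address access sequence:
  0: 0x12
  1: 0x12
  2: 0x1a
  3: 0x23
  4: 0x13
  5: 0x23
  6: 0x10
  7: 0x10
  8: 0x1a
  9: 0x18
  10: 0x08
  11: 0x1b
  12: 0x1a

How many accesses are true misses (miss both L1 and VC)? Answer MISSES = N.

MISSES = 4

#0 0x12→b4/s0 MISS; vc=[]
#1 0x12→b4/s0 L1-HIT; vc=[]
#2 0x1a→b6/s0 MISS; vc=[4]
#3 0x23→b8/s0 MISS; vc=[4,6]
#4 0x13→b4/s0 VC-HIT; vc=[8,6]
#5 0x23→b8/s0 VC-HIT; vc=[4,6]
#6 0x10→b4/s0 VC-HIT; vc=[8,6]
#7 0x10→b4/s0 L1-HIT; vc=[8,6]
#8 0x1a→b6/s0 VC-HIT; vc=[8,4]
#9 0x18→b6/s0 L1-HIT; vc=[8,4]
#10 0x8→b2/s0 MISS; vc=[8,4,6]
#11 0x1b→b6/s0 VC-HIT; vc=[8,4,2]
#12 0x1a→b6/s0 L1-HIT; vc=[8,4,2]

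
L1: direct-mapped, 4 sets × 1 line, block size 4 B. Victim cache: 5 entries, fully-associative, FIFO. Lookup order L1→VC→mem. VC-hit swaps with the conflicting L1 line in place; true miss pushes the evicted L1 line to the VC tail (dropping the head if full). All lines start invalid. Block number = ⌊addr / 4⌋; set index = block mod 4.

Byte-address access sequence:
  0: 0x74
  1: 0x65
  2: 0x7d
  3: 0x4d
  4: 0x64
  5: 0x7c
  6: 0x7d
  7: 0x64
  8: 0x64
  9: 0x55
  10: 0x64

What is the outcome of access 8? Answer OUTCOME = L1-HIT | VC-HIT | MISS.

OUTCOME = L1-HIT

  [0] addr=0x74 blk=29 s=1: MISS | VC []
  [1] addr=0x65 blk=25 s=1: MISS | VC [29]
  [2] addr=0x7d blk=31 s=3: MISS | VC [29]
  [3] addr=0x4d blk=19 s=3: MISS | VC [29, 31]
  [4] addr=0x64 blk=25 s=1: L1-HIT | VC [29, 31]
  [5] addr=0x7c blk=31 s=3: VC-HIT | VC [29, 19]
  [6] addr=0x7d blk=31 s=3: L1-HIT | VC [29, 19]
  [7] addr=0x64 blk=25 s=1: L1-HIT | VC [29, 19]
  [8] addr=0x64 blk=25 s=1: L1-HIT | VC [29, 19]
  [9] addr=0x55 blk=21 s=1: MISS | VC [29, 19, 25]
  [10] addr=0x64 blk=25 s=1: VC-HIT | VC [29, 19, 21]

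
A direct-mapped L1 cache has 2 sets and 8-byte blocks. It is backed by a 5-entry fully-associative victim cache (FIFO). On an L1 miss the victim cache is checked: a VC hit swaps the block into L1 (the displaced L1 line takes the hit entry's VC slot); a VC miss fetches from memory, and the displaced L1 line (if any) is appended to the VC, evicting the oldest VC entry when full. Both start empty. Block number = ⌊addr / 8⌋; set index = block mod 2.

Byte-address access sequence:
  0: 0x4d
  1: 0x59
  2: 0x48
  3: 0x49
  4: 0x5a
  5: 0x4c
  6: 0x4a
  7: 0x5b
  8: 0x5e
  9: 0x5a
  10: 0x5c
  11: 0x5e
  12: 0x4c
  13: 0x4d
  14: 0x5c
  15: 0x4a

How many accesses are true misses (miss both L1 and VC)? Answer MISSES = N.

MISSES = 2

  [0] addr=0x4d blk=9 s=1: MISS | VC []
  [1] addr=0x59 blk=11 s=1: MISS | VC [9]
  [2] addr=0x48 blk=9 s=1: VC-HIT | VC [11]
  [3] addr=0x49 blk=9 s=1: L1-HIT | VC [11]
  [4] addr=0x5a blk=11 s=1: VC-HIT | VC [9]
  [5] addr=0x4c blk=9 s=1: VC-HIT | VC [11]
  [6] addr=0x4a blk=9 s=1: L1-HIT | VC [11]
  [7] addr=0x5b blk=11 s=1: VC-HIT | VC [9]
  [8] addr=0x5e blk=11 s=1: L1-HIT | VC [9]
  [9] addr=0x5a blk=11 s=1: L1-HIT | VC [9]
  [10] addr=0x5c blk=11 s=1: L1-HIT | VC [9]
  [11] addr=0x5e blk=11 s=1: L1-HIT | VC [9]
  [12] addr=0x4c blk=9 s=1: VC-HIT | VC [11]
  [13] addr=0x4d blk=9 s=1: L1-HIT | VC [11]
  [14] addr=0x5c blk=11 s=1: VC-HIT | VC [9]
  [15] addr=0x4a blk=9 s=1: VC-HIT | VC [11]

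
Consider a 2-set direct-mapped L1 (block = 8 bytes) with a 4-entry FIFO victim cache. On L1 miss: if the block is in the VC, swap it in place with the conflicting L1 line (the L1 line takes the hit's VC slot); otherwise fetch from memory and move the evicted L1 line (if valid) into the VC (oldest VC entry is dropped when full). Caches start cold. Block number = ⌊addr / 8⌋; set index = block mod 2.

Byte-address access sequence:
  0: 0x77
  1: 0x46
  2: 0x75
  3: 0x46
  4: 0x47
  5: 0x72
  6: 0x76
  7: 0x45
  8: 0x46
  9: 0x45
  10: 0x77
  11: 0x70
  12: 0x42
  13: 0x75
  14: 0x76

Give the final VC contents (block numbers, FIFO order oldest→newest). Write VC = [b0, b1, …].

0: 0x77 (blk 14, set 0) → MISS  vc=[]
1: 0x46 (blk 8, set 0) → MISS  vc=[14]
2: 0x75 (blk 14, set 0) → VC-HIT  vc=[8]
3: 0x46 (blk 8, set 0) → VC-HIT  vc=[14]
4: 0x47 (blk 8, set 0) → L1-HIT  vc=[14]
5: 0x72 (blk 14, set 0) → VC-HIT  vc=[8]
6: 0x76 (blk 14, set 0) → L1-HIT  vc=[8]
7: 0x45 (blk 8, set 0) → VC-HIT  vc=[14]
8: 0x46 (blk 8, set 0) → L1-HIT  vc=[14]
9: 0x45 (blk 8, set 0) → L1-HIT  vc=[14]
10: 0x77 (blk 14, set 0) → VC-HIT  vc=[8]
11: 0x70 (blk 14, set 0) → L1-HIT  vc=[8]
12: 0x42 (blk 8, set 0) → VC-HIT  vc=[14]
13: 0x75 (blk 14, set 0) → VC-HIT  vc=[8]
14: 0x76 (blk 14, set 0) → L1-HIT  vc=[8]

VC = [8]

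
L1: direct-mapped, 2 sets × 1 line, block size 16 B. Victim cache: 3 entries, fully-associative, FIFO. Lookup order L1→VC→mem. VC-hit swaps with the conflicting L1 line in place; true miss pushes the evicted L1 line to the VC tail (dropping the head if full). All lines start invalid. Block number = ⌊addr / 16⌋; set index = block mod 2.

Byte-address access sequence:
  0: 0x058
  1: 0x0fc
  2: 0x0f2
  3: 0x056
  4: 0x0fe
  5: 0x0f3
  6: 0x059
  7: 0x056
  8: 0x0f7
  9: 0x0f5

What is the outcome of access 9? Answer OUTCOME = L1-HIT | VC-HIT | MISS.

0: 0x58 (blk 5, set 1) → MISS  vc=[]
1: 0xfc (blk 15, set 1) → MISS  vc=[5]
2: 0xf2 (blk 15, set 1) → L1-HIT  vc=[5]
3: 0x56 (blk 5, set 1) → VC-HIT  vc=[15]
4: 0xfe (blk 15, set 1) → VC-HIT  vc=[5]
5: 0xf3 (blk 15, set 1) → L1-HIT  vc=[5]
6: 0x59 (blk 5, set 1) → VC-HIT  vc=[15]
7: 0x56 (blk 5, set 1) → L1-HIT  vc=[15]
8: 0xf7 (blk 15, set 1) → VC-HIT  vc=[5]
9: 0xf5 (blk 15, set 1) → L1-HIT  vc=[5]

OUTCOME = L1-HIT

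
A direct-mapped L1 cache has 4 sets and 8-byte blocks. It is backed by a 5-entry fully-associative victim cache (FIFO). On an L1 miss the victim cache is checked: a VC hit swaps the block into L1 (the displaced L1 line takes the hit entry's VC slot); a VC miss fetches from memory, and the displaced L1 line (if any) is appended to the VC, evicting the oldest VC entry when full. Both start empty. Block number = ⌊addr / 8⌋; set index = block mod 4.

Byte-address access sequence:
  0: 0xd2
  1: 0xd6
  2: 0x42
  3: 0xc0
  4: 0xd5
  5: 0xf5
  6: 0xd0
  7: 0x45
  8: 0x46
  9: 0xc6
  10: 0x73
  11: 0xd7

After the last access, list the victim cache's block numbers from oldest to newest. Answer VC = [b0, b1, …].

#0 0xd2→b26/s2 MISS; vc=[]
#1 0xd6→b26/s2 L1-HIT; vc=[]
#2 0x42→b8/s0 MISS; vc=[]
#3 0xc0→b24/s0 MISS; vc=[8]
#4 0xd5→b26/s2 L1-HIT; vc=[8]
#5 0xf5→b30/s2 MISS; vc=[8,26]
#6 0xd0→b26/s2 VC-HIT; vc=[8,30]
#7 0x45→b8/s0 VC-HIT; vc=[24,30]
#8 0x46→b8/s0 L1-HIT; vc=[24,30]
#9 0xc6→b24/s0 VC-HIT; vc=[8,30]
#10 0x73→b14/s2 MISS; vc=[8,30,26]
#11 0xd7→b26/s2 VC-HIT; vc=[8,30,14]

VC = [8, 30, 14]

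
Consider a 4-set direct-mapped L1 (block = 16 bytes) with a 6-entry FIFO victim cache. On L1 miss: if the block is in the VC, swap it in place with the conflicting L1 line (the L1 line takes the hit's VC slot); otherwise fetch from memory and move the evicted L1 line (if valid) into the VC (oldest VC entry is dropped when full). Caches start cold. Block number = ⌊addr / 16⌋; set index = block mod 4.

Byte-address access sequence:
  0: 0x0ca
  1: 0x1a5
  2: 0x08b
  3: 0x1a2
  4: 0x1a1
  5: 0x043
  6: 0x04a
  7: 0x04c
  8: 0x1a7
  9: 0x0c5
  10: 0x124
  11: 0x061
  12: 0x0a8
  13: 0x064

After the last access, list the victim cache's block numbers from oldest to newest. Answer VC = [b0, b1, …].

0: 0xca (blk 12, set 0) → MISS  vc=[]
1: 0x1a5 (blk 26, set 2) → MISS  vc=[]
2: 0x8b (blk 8, set 0) → MISS  vc=[12]
3: 0x1a2 (blk 26, set 2) → L1-HIT  vc=[12]
4: 0x1a1 (blk 26, set 2) → L1-HIT  vc=[12]
5: 0x43 (blk 4, set 0) → MISS  vc=[12, 8]
6: 0x4a (blk 4, set 0) → L1-HIT  vc=[12, 8]
7: 0x4c (blk 4, set 0) → L1-HIT  vc=[12, 8]
8: 0x1a7 (blk 26, set 2) → L1-HIT  vc=[12, 8]
9: 0xc5 (blk 12, set 0) → VC-HIT  vc=[4, 8]
10: 0x124 (blk 18, set 2) → MISS  vc=[4, 8, 26]
11: 0x61 (blk 6, set 2) → MISS  vc=[4, 8, 26, 18]
12: 0xa8 (blk 10, set 2) → MISS  vc=[4, 8, 26, 18, 6]
13: 0x64 (blk 6, set 2) → VC-HIT  vc=[4, 8, 26, 18, 10]

VC = [4, 8, 26, 18, 10]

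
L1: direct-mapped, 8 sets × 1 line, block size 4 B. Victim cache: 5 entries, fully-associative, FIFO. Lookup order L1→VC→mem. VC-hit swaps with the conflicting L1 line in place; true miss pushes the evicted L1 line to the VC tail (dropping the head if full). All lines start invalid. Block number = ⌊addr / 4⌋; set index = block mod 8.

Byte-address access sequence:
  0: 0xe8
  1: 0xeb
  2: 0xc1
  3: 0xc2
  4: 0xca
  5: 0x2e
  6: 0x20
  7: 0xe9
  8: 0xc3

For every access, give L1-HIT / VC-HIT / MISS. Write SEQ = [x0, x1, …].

#0 0xe8→b58/s2 MISS; vc=[]
#1 0xeb→b58/s2 L1-HIT; vc=[]
#2 0xc1→b48/s0 MISS; vc=[]
#3 0xc2→b48/s0 L1-HIT; vc=[]
#4 0xca→b50/s2 MISS; vc=[58]
#5 0x2e→b11/s3 MISS; vc=[58]
#6 0x20→b8/s0 MISS; vc=[58,48]
#7 0xe9→b58/s2 VC-HIT; vc=[50,48]
#8 0xc3→b48/s0 VC-HIT; vc=[50,8]

SEQ = [MISS, L1-HIT, MISS, L1-HIT, MISS, MISS, MISS, VC-HIT, VC-HIT]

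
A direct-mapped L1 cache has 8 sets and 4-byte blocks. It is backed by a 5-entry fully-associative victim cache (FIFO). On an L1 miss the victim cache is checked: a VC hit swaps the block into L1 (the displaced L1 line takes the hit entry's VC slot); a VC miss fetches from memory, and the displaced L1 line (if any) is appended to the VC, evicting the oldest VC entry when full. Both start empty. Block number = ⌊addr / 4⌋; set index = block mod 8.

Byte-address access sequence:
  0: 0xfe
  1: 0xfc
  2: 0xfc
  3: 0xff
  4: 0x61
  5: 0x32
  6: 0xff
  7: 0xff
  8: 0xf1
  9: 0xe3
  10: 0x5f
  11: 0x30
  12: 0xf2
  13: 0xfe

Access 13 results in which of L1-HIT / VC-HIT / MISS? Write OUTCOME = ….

OUTCOME = VC-HIT

  [0] addr=0xfe blk=63 s=7: MISS | VC []
  [1] addr=0xfc blk=63 s=7: L1-HIT | VC []
  [2] addr=0xfc blk=63 s=7: L1-HIT | VC []
  [3] addr=0xff blk=63 s=7: L1-HIT | VC []
  [4] addr=0x61 blk=24 s=0: MISS | VC []
  [5] addr=0x32 blk=12 s=4: MISS | VC []
  [6] addr=0xff blk=63 s=7: L1-HIT | VC []
  [7] addr=0xff blk=63 s=7: L1-HIT | VC []
  [8] addr=0xf1 blk=60 s=4: MISS | VC [12]
  [9] addr=0xe3 blk=56 s=0: MISS | VC [12, 24]
  [10] addr=0x5f blk=23 s=7: MISS | VC [12, 24, 63]
  [11] addr=0x30 blk=12 s=4: VC-HIT | VC [60, 24, 63]
  [12] addr=0xf2 blk=60 s=4: VC-HIT | VC [12, 24, 63]
  [13] addr=0xfe blk=63 s=7: VC-HIT | VC [12, 24, 23]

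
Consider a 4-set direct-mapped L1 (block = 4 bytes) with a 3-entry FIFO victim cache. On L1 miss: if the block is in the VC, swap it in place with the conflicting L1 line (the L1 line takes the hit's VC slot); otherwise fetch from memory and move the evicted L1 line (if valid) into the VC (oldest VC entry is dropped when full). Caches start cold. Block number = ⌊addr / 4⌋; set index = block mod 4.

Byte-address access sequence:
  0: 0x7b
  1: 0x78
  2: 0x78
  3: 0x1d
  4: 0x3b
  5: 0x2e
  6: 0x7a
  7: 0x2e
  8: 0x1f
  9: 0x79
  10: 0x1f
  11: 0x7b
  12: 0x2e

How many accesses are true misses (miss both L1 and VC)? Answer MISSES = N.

#0 0x7b→b30/s2 MISS; vc=[]
#1 0x78→b30/s2 L1-HIT; vc=[]
#2 0x78→b30/s2 L1-HIT; vc=[]
#3 0x1d→b7/s3 MISS; vc=[]
#4 0x3b→b14/s2 MISS; vc=[30]
#5 0x2e→b11/s3 MISS; vc=[30,7]
#6 0x7a→b30/s2 VC-HIT; vc=[14,7]
#7 0x2e→b11/s3 L1-HIT; vc=[14,7]
#8 0x1f→b7/s3 VC-HIT; vc=[14,11]
#9 0x79→b30/s2 L1-HIT; vc=[14,11]
#10 0x1f→b7/s3 L1-HIT; vc=[14,11]
#11 0x7b→b30/s2 L1-HIT; vc=[14,11]
#12 0x2e→b11/s3 VC-HIT; vc=[14,7]

MISSES = 4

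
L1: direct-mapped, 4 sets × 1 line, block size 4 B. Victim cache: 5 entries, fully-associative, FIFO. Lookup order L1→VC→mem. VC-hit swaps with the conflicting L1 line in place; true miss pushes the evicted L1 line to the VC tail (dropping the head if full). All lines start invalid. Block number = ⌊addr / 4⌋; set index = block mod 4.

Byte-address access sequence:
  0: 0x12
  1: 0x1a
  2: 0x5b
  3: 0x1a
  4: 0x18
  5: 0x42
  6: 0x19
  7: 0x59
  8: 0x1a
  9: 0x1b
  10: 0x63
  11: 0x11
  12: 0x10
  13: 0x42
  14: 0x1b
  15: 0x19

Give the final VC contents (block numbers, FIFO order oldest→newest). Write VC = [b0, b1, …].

0: 0x12 (blk 4, set 0) → MISS  vc=[]
1: 0x1a (blk 6, set 2) → MISS  vc=[]
2: 0x5b (blk 22, set 2) → MISS  vc=[6]
3: 0x1a (blk 6, set 2) → VC-HIT  vc=[22]
4: 0x18 (blk 6, set 2) → L1-HIT  vc=[22]
5: 0x42 (blk 16, set 0) → MISS  vc=[22, 4]
6: 0x19 (blk 6, set 2) → L1-HIT  vc=[22, 4]
7: 0x59 (blk 22, set 2) → VC-HIT  vc=[6, 4]
8: 0x1a (blk 6, set 2) → VC-HIT  vc=[22, 4]
9: 0x1b (blk 6, set 2) → L1-HIT  vc=[22, 4]
10: 0x63 (blk 24, set 0) → MISS  vc=[22, 4, 16]
11: 0x11 (blk 4, set 0) → VC-HIT  vc=[22, 24, 16]
12: 0x10 (blk 4, set 0) → L1-HIT  vc=[22, 24, 16]
13: 0x42 (blk 16, set 0) → VC-HIT  vc=[22, 24, 4]
14: 0x1b (blk 6, set 2) → L1-HIT  vc=[22, 24, 4]
15: 0x19 (blk 6, set 2) → L1-HIT  vc=[22, 24, 4]

VC = [22, 24, 4]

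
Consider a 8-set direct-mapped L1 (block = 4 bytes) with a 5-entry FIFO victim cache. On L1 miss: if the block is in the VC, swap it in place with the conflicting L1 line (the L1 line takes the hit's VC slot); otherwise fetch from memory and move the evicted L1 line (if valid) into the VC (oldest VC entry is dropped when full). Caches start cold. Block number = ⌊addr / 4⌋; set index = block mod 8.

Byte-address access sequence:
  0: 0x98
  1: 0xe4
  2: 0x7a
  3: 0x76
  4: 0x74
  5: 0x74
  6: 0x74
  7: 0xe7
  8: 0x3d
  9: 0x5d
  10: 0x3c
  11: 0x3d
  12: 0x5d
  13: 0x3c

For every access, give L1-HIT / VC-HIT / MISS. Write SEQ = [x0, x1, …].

0: 0x98 (blk 38, set 6) → MISS  vc=[]
1: 0xe4 (blk 57, set 1) → MISS  vc=[]
2: 0x7a (blk 30, set 6) → MISS  vc=[38]
3: 0x76 (blk 29, set 5) → MISS  vc=[38]
4: 0x74 (blk 29, set 5) → L1-HIT  vc=[38]
5: 0x74 (blk 29, set 5) → L1-HIT  vc=[38]
6: 0x74 (blk 29, set 5) → L1-HIT  vc=[38]
7: 0xe7 (blk 57, set 1) → L1-HIT  vc=[38]
8: 0x3d (blk 15, set 7) → MISS  vc=[38]
9: 0x5d (blk 23, set 7) → MISS  vc=[38, 15]
10: 0x3c (blk 15, set 7) → VC-HIT  vc=[38, 23]
11: 0x3d (blk 15, set 7) → L1-HIT  vc=[38, 23]
12: 0x5d (blk 23, set 7) → VC-HIT  vc=[38, 15]
13: 0x3c (blk 15, set 7) → VC-HIT  vc=[38, 23]

SEQ = [MISS, MISS, MISS, MISS, L1-HIT, L1-HIT, L1-HIT, L1-HIT, MISS, MISS, VC-HIT, L1-HIT, VC-HIT, VC-HIT]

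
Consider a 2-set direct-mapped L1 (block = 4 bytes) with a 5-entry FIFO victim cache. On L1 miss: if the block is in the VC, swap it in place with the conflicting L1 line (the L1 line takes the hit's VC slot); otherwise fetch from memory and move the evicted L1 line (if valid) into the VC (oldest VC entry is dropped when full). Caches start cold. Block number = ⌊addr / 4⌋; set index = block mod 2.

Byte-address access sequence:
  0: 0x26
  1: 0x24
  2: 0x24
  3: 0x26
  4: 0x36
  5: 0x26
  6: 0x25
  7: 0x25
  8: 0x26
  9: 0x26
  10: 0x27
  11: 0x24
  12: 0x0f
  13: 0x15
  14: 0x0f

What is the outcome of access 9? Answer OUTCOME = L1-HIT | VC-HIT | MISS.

0: 0x26 (blk 9, set 1) → MISS  vc=[]
1: 0x24 (blk 9, set 1) → L1-HIT  vc=[]
2: 0x24 (blk 9, set 1) → L1-HIT  vc=[]
3: 0x26 (blk 9, set 1) → L1-HIT  vc=[]
4: 0x36 (blk 13, set 1) → MISS  vc=[9]
5: 0x26 (blk 9, set 1) → VC-HIT  vc=[13]
6: 0x25 (blk 9, set 1) → L1-HIT  vc=[13]
7: 0x25 (blk 9, set 1) → L1-HIT  vc=[13]
8: 0x26 (blk 9, set 1) → L1-HIT  vc=[13]
9: 0x26 (blk 9, set 1) → L1-HIT  vc=[13]
10: 0x27 (blk 9, set 1) → L1-HIT  vc=[13]
11: 0x24 (blk 9, set 1) → L1-HIT  vc=[13]
12: 0xf (blk 3, set 1) → MISS  vc=[13, 9]
13: 0x15 (blk 5, set 1) → MISS  vc=[13, 9, 3]
14: 0xf (blk 3, set 1) → VC-HIT  vc=[13, 9, 5]

OUTCOME = L1-HIT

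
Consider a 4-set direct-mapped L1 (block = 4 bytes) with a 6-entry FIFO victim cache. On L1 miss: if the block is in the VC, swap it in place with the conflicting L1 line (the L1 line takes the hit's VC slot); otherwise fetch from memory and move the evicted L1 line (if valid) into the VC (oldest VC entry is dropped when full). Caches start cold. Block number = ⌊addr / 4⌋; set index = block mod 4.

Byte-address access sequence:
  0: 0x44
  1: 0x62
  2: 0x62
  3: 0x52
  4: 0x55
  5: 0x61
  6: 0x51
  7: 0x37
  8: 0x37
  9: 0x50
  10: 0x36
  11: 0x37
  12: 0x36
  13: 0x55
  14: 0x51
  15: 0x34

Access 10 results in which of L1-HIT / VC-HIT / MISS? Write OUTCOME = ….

  [0] addr=0x44 blk=17 s=1: MISS | VC []
  [1] addr=0x62 blk=24 s=0: MISS | VC []
  [2] addr=0x62 blk=24 s=0: L1-HIT | VC []
  [3] addr=0x52 blk=20 s=0: MISS | VC [24]
  [4] addr=0x55 blk=21 s=1: MISS | VC [24, 17]
  [5] addr=0x61 blk=24 s=0: VC-HIT | VC [20, 17]
  [6] addr=0x51 blk=20 s=0: VC-HIT | VC [24, 17]
  [7] addr=0x37 blk=13 s=1: MISS | VC [24, 17, 21]
  [8] addr=0x37 blk=13 s=1: L1-HIT | VC [24, 17, 21]
  [9] addr=0x50 blk=20 s=0: L1-HIT | VC [24, 17, 21]
  [10] addr=0x36 blk=13 s=1: L1-HIT | VC [24, 17, 21]
  [11] addr=0x37 blk=13 s=1: L1-HIT | VC [24, 17, 21]
  [12] addr=0x36 blk=13 s=1: L1-HIT | VC [24, 17, 21]
  [13] addr=0x55 blk=21 s=1: VC-HIT | VC [24, 17, 13]
  [14] addr=0x51 blk=20 s=0: L1-HIT | VC [24, 17, 13]
  [15] addr=0x34 blk=13 s=1: VC-HIT | VC [24, 17, 21]

OUTCOME = L1-HIT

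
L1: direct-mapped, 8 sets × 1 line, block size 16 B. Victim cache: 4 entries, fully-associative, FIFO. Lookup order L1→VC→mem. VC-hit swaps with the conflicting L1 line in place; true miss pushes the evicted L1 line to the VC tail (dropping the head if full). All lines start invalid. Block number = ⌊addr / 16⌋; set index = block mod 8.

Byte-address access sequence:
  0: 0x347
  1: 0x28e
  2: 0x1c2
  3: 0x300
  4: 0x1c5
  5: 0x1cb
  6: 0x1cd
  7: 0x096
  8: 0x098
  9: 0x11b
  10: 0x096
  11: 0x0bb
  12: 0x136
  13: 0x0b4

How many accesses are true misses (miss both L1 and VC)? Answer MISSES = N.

MISSES = 8

0: 0x347 (blk 52, set 4) → MISS  vc=[]
1: 0x28e (blk 40, set 0) → MISS  vc=[]
2: 0x1c2 (blk 28, set 4) → MISS  vc=[52]
3: 0x300 (blk 48, set 0) → MISS  vc=[52, 40]
4: 0x1c5 (blk 28, set 4) → L1-HIT  vc=[52, 40]
5: 0x1cb (blk 28, set 4) → L1-HIT  vc=[52, 40]
6: 0x1cd (blk 28, set 4) → L1-HIT  vc=[52, 40]
7: 0x96 (blk 9, set 1) → MISS  vc=[52, 40]
8: 0x98 (blk 9, set 1) → L1-HIT  vc=[52, 40]
9: 0x11b (blk 17, set 1) → MISS  vc=[52, 40, 9]
10: 0x96 (blk 9, set 1) → VC-HIT  vc=[52, 40, 17]
11: 0xbb (blk 11, set 3) → MISS  vc=[52, 40, 17]
12: 0x136 (blk 19, set 3) → MISS  vc=[52, 40, 17, 11]
13: 0xb4 (blk 11, set 3) → VC-HIT  vc=[52, 40, 17, 19]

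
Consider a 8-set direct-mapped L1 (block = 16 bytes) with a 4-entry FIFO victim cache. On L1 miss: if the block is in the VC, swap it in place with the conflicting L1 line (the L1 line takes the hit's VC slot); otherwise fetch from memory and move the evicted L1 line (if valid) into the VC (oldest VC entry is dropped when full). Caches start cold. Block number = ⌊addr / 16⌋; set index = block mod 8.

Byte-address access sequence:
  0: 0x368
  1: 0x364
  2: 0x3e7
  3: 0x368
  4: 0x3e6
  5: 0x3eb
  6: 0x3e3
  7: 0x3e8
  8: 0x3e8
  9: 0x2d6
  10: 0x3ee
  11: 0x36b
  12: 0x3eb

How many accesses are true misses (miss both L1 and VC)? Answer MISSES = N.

MISSES = 3

#0 0x368→b54/s6 MISS; vc=[]
#1 0x364→b54/s6 L1-HIT; vc=[]
#2 0x3e7→b62/s6 MISS; vc=[54]
#3 0x368→b54/s6 VC-HIT; vc=[62]
#4 0x3e6→b62/s6 VC-HIT; vc=[54]
#5 0x3eb→b62/s6 L1-HIT; vc=[54]
#6 0x3e3→b62/s6 L1-HIT; vc=[54]
#7 0x3e8→b62/s6 L1-HIT; vc=[54]
#8 0x3e8→b62/s6 L1-HIT; vc=[54]
#9 0x2d6→b45/s5 MISS; vc=[54]
#10 0x3ee→b62/s6 L1-HIT; vc=[54]
#11 0x36b→b54/s6 VC-HIT; vc=[62]
#12 0x3eb→b62/s6 VC-HIT; vc=[54]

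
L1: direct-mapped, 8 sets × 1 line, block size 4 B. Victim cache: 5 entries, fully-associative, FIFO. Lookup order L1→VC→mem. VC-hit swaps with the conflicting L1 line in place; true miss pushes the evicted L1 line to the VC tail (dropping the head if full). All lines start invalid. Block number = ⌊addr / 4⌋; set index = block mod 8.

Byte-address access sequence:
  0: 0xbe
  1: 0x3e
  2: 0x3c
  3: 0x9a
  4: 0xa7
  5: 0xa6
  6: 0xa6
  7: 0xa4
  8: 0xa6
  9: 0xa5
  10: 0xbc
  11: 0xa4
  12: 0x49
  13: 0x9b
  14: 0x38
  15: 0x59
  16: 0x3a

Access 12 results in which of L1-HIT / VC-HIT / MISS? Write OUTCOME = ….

OUTCOME = MISS

0: 0xbe (blk 47, set 7) → MISS  vc=[]
1: 0x3e (blk 15, set 7) → MISS  vc=[47]
2: 0x3c (blk 15, set 7) → L1-HIT  vc=[47]
3: 0x9a (blk 38, set 6) → MISS  vc=[47]
4: 0xa7 (blk 41, set 1) → MISS  vc=[47]
5: 0xa6 (blk 41, set 1) → L1-HIT  vc=[47]
6: 0xa6 (blk 41, set 1) → L1-HIT  vc=[47]
7: 0xa4 (blk 41, set 1) → L1-HIT  vc=[47]
8: 0xa6 (blk 41, set 1) → L1-HIT  vc=[47]
9: 0xa5 (blk 41, set 1) → L1-HIT  vc=[47]
10: 0xbc (blk 47, set 7) → VC-HIT  vc=[15]
11: 0xa4 (blk 41, set 1) → L1-HIT  vc=[15]
12: 0x49 (blk 18, set 2) → MISS  vc=[15]
13: 0x9b (blk 38, set 6) → L1-HIT  vc=[15]
14: 0x38 (blk 14, set 6) → MISS  vc=[15, 38]
15: 0x59 (blk 22, set 6) → MISS  vc=[15, 38, 14]
16: 0x3a (blk 14, set 6) → VC-HIT  vc=[15, 38, 22]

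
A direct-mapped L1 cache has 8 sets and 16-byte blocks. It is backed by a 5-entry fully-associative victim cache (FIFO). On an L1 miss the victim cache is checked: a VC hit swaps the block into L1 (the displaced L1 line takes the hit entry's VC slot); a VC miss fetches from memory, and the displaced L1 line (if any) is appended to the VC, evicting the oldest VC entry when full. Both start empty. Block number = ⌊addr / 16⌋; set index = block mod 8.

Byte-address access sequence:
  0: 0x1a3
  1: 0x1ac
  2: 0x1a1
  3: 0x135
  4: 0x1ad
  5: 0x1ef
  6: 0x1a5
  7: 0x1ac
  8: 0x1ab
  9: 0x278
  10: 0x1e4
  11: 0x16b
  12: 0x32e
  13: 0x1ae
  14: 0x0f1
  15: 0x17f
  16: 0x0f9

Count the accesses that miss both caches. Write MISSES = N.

  [0] addr=0x1a3 blk=26 s=2: MISS | VC []
  [1] addr=0x1ac blk=26 s=2: L1-HIT | VC []
  [2] addr=0x1a1 blk=26 s=2: L1-HIT | VC []
  [3] addr=0x135 blk=19 s=3: MISS | VC []
  [4] addr=0x1ad blk=26 s=2: L1-HIT | VC []
  [5] addr=0x1ef blk=30 s=6: MISS | VC []
  [6] addr=0x1a5 blk=26 s=2: L1-HIT | VC []
  [7] addr=0x1ac blk=26 s=2: L1-HIT | VC []
  [8] addr=0x1ab blk=26 s=2: L1-HIT | VC []
  [9] addr=0x278 blk=39 s=7: MISS | VC []
  [10] addr=0x1e4 blk=30 s=6: L1-HIT | VC []
  [11] addr=0x16b blk=22 s=6: MISS | VC [30]
  [12] addr=0x32e blk=50 s=2: MISS | VC [30, 26]
  [13] addr=0x1ae blk=26 s=2: VC-HIT | VC [30, 50]
  [14] addr=0xf1 blk=15 s=7: MISS | VC [30, 50, 39]
  [15] addr=0x17f blk=23 s=7: MISS | VC [30, 50, 39, 15]
  [16] addr=0xf9 blk=15 s=7: VC-HIT | VC [30, 50, 39, 23]

MISSES = 8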